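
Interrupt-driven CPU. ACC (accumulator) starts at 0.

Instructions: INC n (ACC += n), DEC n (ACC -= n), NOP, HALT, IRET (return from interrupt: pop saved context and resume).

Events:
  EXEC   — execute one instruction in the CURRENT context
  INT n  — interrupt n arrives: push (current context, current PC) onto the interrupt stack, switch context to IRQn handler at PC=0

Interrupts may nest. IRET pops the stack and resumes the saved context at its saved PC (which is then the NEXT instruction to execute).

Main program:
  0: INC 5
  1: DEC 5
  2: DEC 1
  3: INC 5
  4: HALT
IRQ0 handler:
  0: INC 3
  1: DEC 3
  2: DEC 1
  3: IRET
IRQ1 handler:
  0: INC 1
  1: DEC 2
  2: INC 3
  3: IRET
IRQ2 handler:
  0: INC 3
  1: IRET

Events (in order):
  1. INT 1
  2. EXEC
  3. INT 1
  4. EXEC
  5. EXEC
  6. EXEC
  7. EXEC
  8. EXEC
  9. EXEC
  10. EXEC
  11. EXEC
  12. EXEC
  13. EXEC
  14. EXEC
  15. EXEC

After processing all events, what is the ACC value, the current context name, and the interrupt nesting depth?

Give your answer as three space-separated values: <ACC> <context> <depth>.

Event 1 (INT 1): INT 1 arrives: push (MAIN, PC=0), enter IRQ1 at PC=0 (depth now 1)
Event 2 (EXEC): [IRQ1] PC=0: INC 1 -> ACC=1
Event 3 (INT 1): INT 1 arrives: push (IRQ1, PC=1), enter IRQ1 at PC=0 (depth now 2)
Event 4 (EXEC): [IRQ1] PC=0: INC 1 -> ACC=2
Event 5 (EXEC): [IRQ1] PC=1: DEC 2 -> ACC=0
Event 6 (EXEC): [IRQ1] PC=2: INC 3 -> ACC=3
Event 7 (EXEC): [IRQ1] PC=3: IRET -> resume IRQ1 at PC=1 (depth now 1)
Event 8 (EXEC): [IRQ1] PC=1: DEC 2 -> ACC=1
Event 9 (EXEC): [IRQ1] PC=2: INC 3 -> ACC=4
Event 10 (EXEC): [IRQ1] PC=3: IRET -> resume MAIN at PC=0 (depth now 0)
Event 11 (EXEC): [MAIN] PC=0: INC 5 -> ACC=9
Event 12 (EXEC): [MAIN] PC=1: DEC 5 -> ACC=4
Event 13 (EXEC): [MAIN] PC=2: DEC 1 -> ACC=3
Event 14 (EXEC): [MAIN] PC=3: INC 5 -> ACC=8
Event 15 (EXEC): [MAIN] PC=4: HALT

Answer: 8 MAIN 0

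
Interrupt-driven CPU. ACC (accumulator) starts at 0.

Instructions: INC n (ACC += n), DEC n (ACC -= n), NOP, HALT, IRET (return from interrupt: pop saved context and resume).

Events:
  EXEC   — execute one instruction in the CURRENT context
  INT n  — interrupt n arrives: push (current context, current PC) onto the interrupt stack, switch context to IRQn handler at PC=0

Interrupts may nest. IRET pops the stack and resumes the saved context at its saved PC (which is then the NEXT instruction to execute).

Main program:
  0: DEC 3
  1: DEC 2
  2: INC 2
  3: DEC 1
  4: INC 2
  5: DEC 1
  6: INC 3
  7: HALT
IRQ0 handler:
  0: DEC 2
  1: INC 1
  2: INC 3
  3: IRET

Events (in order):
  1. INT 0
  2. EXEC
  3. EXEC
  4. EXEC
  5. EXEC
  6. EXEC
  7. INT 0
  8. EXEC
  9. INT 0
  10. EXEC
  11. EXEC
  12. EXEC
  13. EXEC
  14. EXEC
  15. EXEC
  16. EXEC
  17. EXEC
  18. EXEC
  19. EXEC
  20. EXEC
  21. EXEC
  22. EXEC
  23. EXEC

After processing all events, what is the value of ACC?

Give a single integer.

Event 1 (INT 0): INT 0 arrives: push (MAIN, PC=0), enter IRQ0 at PC=0 (depth now 1)
Event 2 (EXEC): [IRQ0] PC=0: DEC 2 -> ACC=-2
Event 3 (EXEC): [IRQ0] PC=1: INC 1 -> ACC=-1
Event 4 (EXEC): [IRQ0] PC=2: INC 3 -> ACC=2
Event 5 (EXEC): [IRQ0] PC=3: IRET -> resume MAIN at PC=0 (depth now 0)
Event 6 (EXEC): [MAIN] PC=0: DEC 3 -> ACC=-1
Event 7 (INT 0): INT 0 arrives: push (MAIN, PC=1), enter IRQ0 at PC=0 (depth now 1)
Event 8 (EXEC): [IRQ0] PC=0: DEC 2 -> ACC=-3
Event 9 (INT 0): INT 0 arrives: push (IRQ0, PC=1), enter IRQ0 at PC=0 (depth now 2)
Event 10 (EXEC): [IRQ0] PC=0: DEC 2 -> ACC=-5
Event 11 (EXEC): [IRQ0] PC=1: INC 1 -> ACC=-4
Event 12 (EXEC): [IRQ0] PC=2: INC 3 -> ACC=-1
Event 13 (EXEC): [IRQ0] PC=3: IRET -> resume IRQ0 at PC=1 (depth now 1)
Event 14 (EXEC): [IRQ0] PC=1: INC 1 -> ACC=0
Event 15 (EXEC): [IRQ0] PC=2: INC 3 -> ACC=3
Event 16 (EXEC): [IRQ0] PC=3: IRET -> resume MAIN at PC=1 (depth now 0)
Event 17 (EXEC): [MAIN] PC=1: DEC 2 -> ACC=1
Event 18 (EXEC): [MAIN] PC=2: INC 2 -> ACC=3
Event 19 (EXEC): [MAIN] PC=3: DEC 1 -> ACC=2
Event 20 (EXEC): [MAIN] PC=4: INC 2 -> ACC=4
Event 21 (EXEC): [MAIN] PC=5: DEC 1 -> ACC=3
Event 22 (EXEC): [MAIN] PC=6: INC 3 -> ACC=6
Event 23 (EXEC): [MAIN] PC=7: HALT

Answer: 6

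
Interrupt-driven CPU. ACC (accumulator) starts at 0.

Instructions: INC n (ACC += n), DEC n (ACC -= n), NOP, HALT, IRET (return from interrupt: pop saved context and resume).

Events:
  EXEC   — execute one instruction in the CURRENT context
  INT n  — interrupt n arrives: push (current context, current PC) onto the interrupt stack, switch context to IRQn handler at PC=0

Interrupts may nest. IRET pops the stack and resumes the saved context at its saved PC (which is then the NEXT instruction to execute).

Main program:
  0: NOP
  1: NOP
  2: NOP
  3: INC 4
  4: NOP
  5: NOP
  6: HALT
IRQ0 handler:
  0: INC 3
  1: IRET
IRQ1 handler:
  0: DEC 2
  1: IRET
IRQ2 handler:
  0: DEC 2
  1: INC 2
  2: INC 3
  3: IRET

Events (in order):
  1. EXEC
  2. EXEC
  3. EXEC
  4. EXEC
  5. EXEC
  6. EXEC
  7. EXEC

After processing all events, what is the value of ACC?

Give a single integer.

Event 1 (EXEC): [MAIN] PC=0: NOP
Event 2 (EXEC): [MAIN] PC=1: NOP
Event 3 (EXEC): [MAIN] PC=2: NOP
Event 4 (EXEC): [MAIN] PC=3: INC 4 -> ACC=4
Event 5 (EXEC): [MAIN] PC=4: NOP
Event 6 (EXEC): [MAIN] PC=5: NOP
Event 7 (EXEC): [MAIN] PC=6: HALT

Answer: 4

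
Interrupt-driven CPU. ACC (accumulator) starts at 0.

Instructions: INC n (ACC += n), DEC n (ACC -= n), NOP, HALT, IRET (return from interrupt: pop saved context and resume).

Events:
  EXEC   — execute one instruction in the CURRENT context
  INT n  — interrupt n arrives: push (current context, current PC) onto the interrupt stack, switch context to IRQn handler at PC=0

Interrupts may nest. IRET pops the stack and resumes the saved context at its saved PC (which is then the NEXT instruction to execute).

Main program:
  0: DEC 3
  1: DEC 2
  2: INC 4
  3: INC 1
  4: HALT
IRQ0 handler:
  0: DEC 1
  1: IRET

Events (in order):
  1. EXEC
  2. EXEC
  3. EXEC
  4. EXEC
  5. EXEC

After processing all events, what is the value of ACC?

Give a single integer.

Event 1 (EXEC): [MAIN] PC=0: DEC 3 -> ACC=-3
Event 2 (EXEC): [MAIN] PC=1: DEC 2 -> ACC=-5
Event 3 (EXEC): [MAIN] PC=2: INC 4 -> ACC=-1
Event 4 (EXEC): [MAIN] PC=3: INC 1 -> ACC=0
Event 5 (EXEC): [MAIN] PC=4: HALT

Answer: 0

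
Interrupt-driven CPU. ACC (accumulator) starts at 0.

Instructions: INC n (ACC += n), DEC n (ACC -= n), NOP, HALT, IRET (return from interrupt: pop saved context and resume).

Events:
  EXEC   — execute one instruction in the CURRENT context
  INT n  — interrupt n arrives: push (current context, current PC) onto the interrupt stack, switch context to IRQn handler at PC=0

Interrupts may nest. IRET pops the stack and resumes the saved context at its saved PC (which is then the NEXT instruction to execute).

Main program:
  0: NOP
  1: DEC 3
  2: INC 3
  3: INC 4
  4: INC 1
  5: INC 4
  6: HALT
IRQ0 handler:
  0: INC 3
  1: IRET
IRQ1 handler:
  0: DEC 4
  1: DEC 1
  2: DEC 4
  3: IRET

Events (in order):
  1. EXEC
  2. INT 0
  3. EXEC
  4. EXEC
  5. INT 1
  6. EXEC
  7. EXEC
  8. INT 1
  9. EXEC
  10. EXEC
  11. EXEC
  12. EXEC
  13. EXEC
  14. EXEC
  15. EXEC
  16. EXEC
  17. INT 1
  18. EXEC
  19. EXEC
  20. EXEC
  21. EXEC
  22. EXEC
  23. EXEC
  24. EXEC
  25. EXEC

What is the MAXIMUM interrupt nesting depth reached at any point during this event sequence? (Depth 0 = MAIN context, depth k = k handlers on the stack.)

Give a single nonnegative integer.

Event 1 (EXEC): [MAIN] PC=0: NOP [depth=0]
Event 2 (INT 0): INT 0 arrives: push (MAIN, PC=1), enter IRQ0 at PC=0 (depth now 1) [depth=1]
Event 3 (EXEC): [IRQ0] PC=0: INC 3 -> ACC=3 [depth=1]
Event 4 (EXEC): [IRQ0] PC=1: IRET -> resume MAIN at PC=1 (depth now 0) [depth=0]
Event 5 (INT 1): INT 1 arrives: push (MAIN, PC=1), enter IRQ1 at PC=0 (depth now 1) [depth=1]
Event 6 (EXEC): [IRQ1] PC=0: DEC 4 -> ACC=-1 [depth=1]
Event 7 (EXEC): [IRQ1] PC=1: DEC 1 -> ACC=-2 [depth=1]
Event 8 (INT 1): INT 1 arrives: push (IRQ1, PC=2), enter IRQ1 at PC=0 (depth now 2) [depth=2]
Event 9 (EXEC): [IRQ1] PC=0: DEC 4 -> ACC=-6 [depth=2]
Event 10 (EXEC): [IRQ1] PC=1: DEC 1 -> ACC=-7 [depth=2]
Event 11 (EXEC): [IRQ1] PC=2: DEC 4 -> ACC=-11 [depth=2]
Event 12 (EXEC): [IRQ1] PC=3: IRET -> resume IRQ1 at PC=2 (depth now 1) [depth=1]
Event 13 (EXEC): [IRQ1] PC=2: DEC 4 -> ACC=-15 [depth=1]
Event 14 (EXEC): [IRQ1] PC=3: IRET -> resume MAIN at PC=1 (depth now 0) [depth=0]
Event 15 (EXEC): [MAIN] PC=1: DEC 3 -> ACC=-18 [depth=0]
Event 16 (EXEC): [MAIN] PC=2: INC 3 -> ACC=-15 [depth=0]
Event 17 (INT 1): INT 1 arrives: push (MAIN, PC=3), enter IRQ1 at PC=0 (depth now 1) [depth=1]
Event 18 (EXEC): [IRQ1] PC=0: DEC 4 -> ACC=-19 [depth=1]
Event 19 (EXEC): [IRQ1] PC=1: DEC 1 -> ACC=-20 [depth=1]
Event 20 (EXEC): [IRQ1] PC=2: DEC 4 -> ACC=-24 [depth=1]
Event 21 (EXEC): [IRQ1] PC=3: IRET -> resume MAIN at PC=3 (depth now 0) [depth=0]
Event 22 (EXEC): [MAIN] PC=3: INC 4 -> ACC=-20 [depth=0]
Event 23 (EXEC): [MAIN] PC=4: INC 1 -> ACC=-19 [depth=0]
Event 24 (EXEC): [MAIN] PC=5: INC 4 -> ACC=-15 [depth=0]
Event 25 (EXEC): [MAIN] PC=6: HALT [depth=0]
Max depth observed: 2

Answer: 2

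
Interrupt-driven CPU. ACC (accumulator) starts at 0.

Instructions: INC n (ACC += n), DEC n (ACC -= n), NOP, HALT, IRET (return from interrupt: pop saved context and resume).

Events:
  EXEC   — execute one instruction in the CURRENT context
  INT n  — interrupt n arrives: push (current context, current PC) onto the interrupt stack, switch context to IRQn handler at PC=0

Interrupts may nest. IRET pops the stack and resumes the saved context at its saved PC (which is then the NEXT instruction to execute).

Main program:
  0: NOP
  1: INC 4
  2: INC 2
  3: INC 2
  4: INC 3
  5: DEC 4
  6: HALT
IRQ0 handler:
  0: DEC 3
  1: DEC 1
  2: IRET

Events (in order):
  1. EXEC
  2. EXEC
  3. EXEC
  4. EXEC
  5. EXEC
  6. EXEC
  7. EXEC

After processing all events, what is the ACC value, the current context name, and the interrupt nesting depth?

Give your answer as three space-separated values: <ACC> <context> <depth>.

Event 1 (EXEC): [MAIN] PC=0: NOP
Event 2 (EXEC): [MAIN] PC=1: INC 4 -> ACC=4
Event 3 (EXEC): [MAIN] PC=2: INC 2 -> ACC=6
Event 4 (EXEC): [MAIN] PC=3: INC 2 -> ACC=8
Event 5 (EXEC): [MAIN] PC=4: INC 3 -> ACC=11
Event 6 (EXEC): [MAIN] PC=5: DEC 4 -> ACC=7
Event 7 (EXEC): [MAIN] PC=6: HALT

Answer: 7 MAIN 0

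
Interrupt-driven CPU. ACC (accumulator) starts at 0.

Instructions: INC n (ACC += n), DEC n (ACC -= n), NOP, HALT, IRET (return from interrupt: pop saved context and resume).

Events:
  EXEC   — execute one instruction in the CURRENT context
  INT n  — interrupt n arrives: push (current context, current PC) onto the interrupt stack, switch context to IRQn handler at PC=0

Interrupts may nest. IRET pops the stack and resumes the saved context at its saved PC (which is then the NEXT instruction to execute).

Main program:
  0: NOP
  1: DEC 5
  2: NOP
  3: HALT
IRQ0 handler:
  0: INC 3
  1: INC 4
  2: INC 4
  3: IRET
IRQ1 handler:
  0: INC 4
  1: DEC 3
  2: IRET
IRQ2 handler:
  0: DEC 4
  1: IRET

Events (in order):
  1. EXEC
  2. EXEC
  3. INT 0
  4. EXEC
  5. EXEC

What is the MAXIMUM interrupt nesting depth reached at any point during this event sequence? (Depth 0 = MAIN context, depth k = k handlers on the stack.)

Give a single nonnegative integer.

Event 1 (EXEC): [MAIN] PC=0: NOP [depth=0]
Event 2 (EXEC): [MAIN] PC=1: DEC 5 -> ACC=-5 [depth=0]
Event 3 (INT 0): INT 0 arrives: push (MAIN, PC=2), enter IRQ0 at PC=0 (depth now 1) [depth=1]
Event 4 (EXEC): [IRQ0] PC=0: INC 3 -> ACC=-2 [depth=1]
Event 5 (EXEC): [IRQ0] PC=1: INC 4 -> ACC=2 [depth=1]
Max depth observed: 1

Answer: 1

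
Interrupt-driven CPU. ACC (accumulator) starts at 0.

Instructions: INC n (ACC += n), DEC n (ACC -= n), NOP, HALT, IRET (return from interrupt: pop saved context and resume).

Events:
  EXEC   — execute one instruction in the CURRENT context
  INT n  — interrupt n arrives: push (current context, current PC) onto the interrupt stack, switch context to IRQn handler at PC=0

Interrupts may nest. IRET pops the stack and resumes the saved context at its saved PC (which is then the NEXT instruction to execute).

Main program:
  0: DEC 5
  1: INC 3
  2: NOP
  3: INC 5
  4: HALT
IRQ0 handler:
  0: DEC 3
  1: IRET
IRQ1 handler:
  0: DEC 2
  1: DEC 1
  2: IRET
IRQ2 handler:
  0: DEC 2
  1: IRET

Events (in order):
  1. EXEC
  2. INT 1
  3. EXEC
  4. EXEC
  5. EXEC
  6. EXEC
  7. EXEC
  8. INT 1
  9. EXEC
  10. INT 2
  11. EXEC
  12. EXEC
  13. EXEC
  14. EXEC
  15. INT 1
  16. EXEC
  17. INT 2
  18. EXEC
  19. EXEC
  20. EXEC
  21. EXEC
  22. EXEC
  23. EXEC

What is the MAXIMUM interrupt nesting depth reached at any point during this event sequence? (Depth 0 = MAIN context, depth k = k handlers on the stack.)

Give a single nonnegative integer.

Answer: 2

Derivation:
Event 1 (EXEC): [MAIN] PC=0: DEC 5 -> ACC=-5 [depth=0]
Event 2 (INT 1): INT 1 arrives: push (MAIN, PC=1), enter IRQ1 at PC=0 (depth now 1) [depth=1]
Event 3 (EXEC): [IRQ1] PC=0: DEC 2 -> ACC=-7 [depth=1]
Event 4 (EXEC): [IRQ1] PC=1: DEC 1 -> ACC=-8 [depth=1]
Event 5 (EXEC): [IRQ1] PC=2: IRET -> resume MAIN at PC=1 (depth now 0) [depth=0]
Event 6 (EXEC): [MAIN] PC=1: INC 3 -> ACC=-5 [depth=0]
Event 7 (EXEC): [MAIN] PC=2: NOP [depth=0]
Event 8 (INT 1): INT 1 arrives: push (MAIN, PC=3), enter IRQ1 at PC=0 (depth now 1) [depth=1]
Event 9 (EXEC): [IRQ1] PC=0: DEC 2 -> ACC=-7 [depth=1]
Event 10 (INT 2): INT 2 arrives: push (IRQ1, PC=1), enter IRQ2 at PC=0 (depth now 2) [depth=2]
Event 11 (EXEC): [IRQ2] PC=0: DEC 2 -> ACC=-9 [depth=2]
Event 12 (EXEC): [IRQ2] PC=1: IRET -> resume IRQ1 at PC=1 (depth now 1) [depth=1]
Event 13 (EXEC): [IRQ1] PC=1: DEC 1 -> ACC=-10 [depth=1]
Event 14 (EXEC): [IRQ1] PC=2: IRET -> resume MAIN at PC=3 (depth now 0) [depth=0]
Event 15 (INT 1): INT 1 arrives: push (MAIN, PC=3), enter IRQ1 at PC=0 (depth now 1) [depth=1]
Event 16 (EXEC): [IRQ1] PC=0: DEC 2 -> ACC=-12 [depth=1]
Event 17 (INT 2): INT 2 arrives: push (IRQ1, PC=1), enter IRQ2 at PC=0 (depth now 2) [depth=2]
Event 18 (EXEC): [IRQ2] PC=0: DEC 2 -> ACC=-14 [depth=2]
Event 19 (EXEC): [IRQ2] PC=1: IRET -> resume IRQ1 at PC=1 (depth now 1) [depth=1]
Event 20 (EXEC): [IRQ1] PC=1: DEC 1 -> ACC=-15 [depth=1]
Event 21 (EXEC): [IRQ1] PC=2: IRET -> resume MAIN at PC=3 (depth now 0) [depth=0]
Event 22 (EXEC): [MAIN] PC=3: INC 5 -> ACC=-10 [depth=0]
Event 23 (EXEC): [MAIN] PC=4: HALT [depth=0]
Max depth observed: 2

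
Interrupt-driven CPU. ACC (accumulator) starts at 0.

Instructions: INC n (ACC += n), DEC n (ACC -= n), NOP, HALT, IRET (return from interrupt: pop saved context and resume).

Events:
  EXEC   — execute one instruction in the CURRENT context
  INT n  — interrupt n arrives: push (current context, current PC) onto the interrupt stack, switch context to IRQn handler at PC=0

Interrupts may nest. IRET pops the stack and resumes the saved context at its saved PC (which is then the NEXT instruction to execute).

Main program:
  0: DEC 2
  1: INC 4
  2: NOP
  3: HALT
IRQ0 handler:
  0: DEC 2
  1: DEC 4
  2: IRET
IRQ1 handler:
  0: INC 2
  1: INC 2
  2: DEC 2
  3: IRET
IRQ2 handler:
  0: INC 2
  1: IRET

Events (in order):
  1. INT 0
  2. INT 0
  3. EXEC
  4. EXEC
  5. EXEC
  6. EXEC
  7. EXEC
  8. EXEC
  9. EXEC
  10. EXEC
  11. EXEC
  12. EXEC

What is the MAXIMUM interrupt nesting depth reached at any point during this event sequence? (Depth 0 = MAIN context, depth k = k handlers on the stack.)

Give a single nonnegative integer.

Answer: 2

Derivation:
Event 1 (INT 0): INT 0 arrives: push (MAIN, PC=0), enter IRQ0 at PC=0 (depth now 1) [depth=1]
Event 2 (INT 0): INT 0 arrives: push (IRQ0, PC=0), enter IRQ0 at PC=0 (depth now 2) [depth=2]
Event 3 (EXEC): [IRQ0] PC=0: DEC 2 -> ACC=-2 [depth=2]
Event 4 (EXEC): [IRQ0] PC=1: DEC 4 -> ACC=-6 [depth=2]
Event 5 (EXEC): [IRQ0] PC=2: IRET -> resume IRQ0 at PC=0 (depth now 1) [depth=1]
Event 6 (EXEC): [IRQ0] PC=0: DEC 2 -> ACC=-8 [depth=1]
Event 7 (EXEC): [IRQ0] PC=1: DEC 4 -> ACC=-12 [depth=1]
Event 8 (EXEC): [IRQ0] PC=2: IRET -> resume MAIN at PC=0 (depth now 0) [depth=0]
Event 9 (EXEC): [MAIN] PC=0: DEC 2 -> ACC=-14 [depth=0]
Event 10 (EXEC): [MAIN] PC=1: INC 4 -> ACC=-10 [depth=0]
Event 11 (EXEC): [MAIN] PC=2: NOP [depth=0]
Event 12 (EXEC): [MAIN] PC=3: HALT [depth=0]
Max depth observed: 2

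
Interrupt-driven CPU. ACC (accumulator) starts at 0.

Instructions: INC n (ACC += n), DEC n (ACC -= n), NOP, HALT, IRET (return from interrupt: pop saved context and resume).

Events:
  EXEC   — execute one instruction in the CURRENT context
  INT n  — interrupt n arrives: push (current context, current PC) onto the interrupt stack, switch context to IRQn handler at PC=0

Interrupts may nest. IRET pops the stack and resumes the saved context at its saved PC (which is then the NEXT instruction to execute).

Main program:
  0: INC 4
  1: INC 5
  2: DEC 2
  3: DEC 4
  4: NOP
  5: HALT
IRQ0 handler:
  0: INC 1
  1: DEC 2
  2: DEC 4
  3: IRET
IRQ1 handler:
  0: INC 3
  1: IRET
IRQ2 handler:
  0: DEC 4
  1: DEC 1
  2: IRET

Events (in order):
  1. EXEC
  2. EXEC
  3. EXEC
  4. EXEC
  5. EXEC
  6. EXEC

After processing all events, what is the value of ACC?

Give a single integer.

Event 1 (EXEC): [MAIN] PC=0: INC 4 -> ACC=4
Event 2 (EXEC): [MAIN] PC=1: INC 5 -> ACC=9
Event 3 (EXEC): [MAIN] PC=2: DEC 2 -> ACC=7
Event 4 (EXEC): [MAIN] PC=3: DEC 4 -> ACC=3
Event 5 (EXEC): [MAIN] PC=4: NOP
Event 6 (EXEC): [MAIN] PC=5: HALT

Answer: 3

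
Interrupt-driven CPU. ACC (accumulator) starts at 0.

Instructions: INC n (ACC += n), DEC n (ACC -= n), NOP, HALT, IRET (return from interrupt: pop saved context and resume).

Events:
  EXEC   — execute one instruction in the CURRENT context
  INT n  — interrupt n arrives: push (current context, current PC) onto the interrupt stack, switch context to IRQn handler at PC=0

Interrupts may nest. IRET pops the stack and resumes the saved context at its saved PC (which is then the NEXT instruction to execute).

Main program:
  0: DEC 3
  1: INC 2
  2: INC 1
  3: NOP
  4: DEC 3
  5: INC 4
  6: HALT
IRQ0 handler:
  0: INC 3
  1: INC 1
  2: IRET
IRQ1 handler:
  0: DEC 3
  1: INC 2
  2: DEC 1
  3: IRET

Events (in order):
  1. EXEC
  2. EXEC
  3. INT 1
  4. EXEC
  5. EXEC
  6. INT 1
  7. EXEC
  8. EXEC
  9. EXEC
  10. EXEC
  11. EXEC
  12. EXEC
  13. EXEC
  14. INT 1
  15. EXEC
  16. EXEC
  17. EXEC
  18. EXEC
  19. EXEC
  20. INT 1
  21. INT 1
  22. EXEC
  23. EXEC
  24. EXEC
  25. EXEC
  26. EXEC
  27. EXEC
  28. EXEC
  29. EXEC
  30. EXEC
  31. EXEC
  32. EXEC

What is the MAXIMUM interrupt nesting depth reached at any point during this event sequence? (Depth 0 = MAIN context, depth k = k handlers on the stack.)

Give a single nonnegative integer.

Event 1 (EXEC): [MAIN] PC=0: DEC 3 -> ACC=-3 [depth=0]
Event 2 (EXEC): [MAIN] PC=1: INC 2 -> ACC=-1 [depth=0]
Event 3 (INT 1): INT 1 arrives: push (MAIN, PC=2), enter IRQ1 at PC=0 (depth now 1) [depth=1]
Event 4 (EXEC): [IRQ1] PC=0: DEC 3 -> ACC=-4 [depth=1]
Event 5 (EXEC): [IRQ1] PC=1: INC 2 -> ACC=-2 [depth=1]
Event 6 (INT 1): INT 1 arrives: push (IRQ1, PC=2), enter IRQ1 at PC=0 (depth now 2) [depth=2]
Event 7 (EXEC): [IRQ1] PC=0: DEC 3 -> ACC=-5 [depth=2]
Event 8 (EXEC): [IRQ1] PC=1: INC 2 -> ACC=-3 [depth=2]
Event 9 (EXEC): [IRQ1] PC=2: DEC 1 -> ACC=-4 [depth=2]
Event 10 (EXEC): [IRQ1] PC=3: IRET -> resume IRQ1 at PC=2 (depth now 1) [depth=1]
Event 11 (EXEC): [IRQ1] PC=2: DEC 1 -> ACC=-5 [depth=1]
Event 12 (EXEC): [IRQ1] PC=3: IRET -> resume MAIN at PC=2 (depth now 0) [depth=0]
Event 13 (EXEC): [MAIN] PC=2: INC 1 -> ACC=-4 [depth=0]
Event 14 (INT 1): INT 1 arrives: push (MAIN, PC=3), enter IRQ1 at PC=0 (depth now 1) [depth=1]
Event 15 (EXEC): [IRQ1] PC=0: DEC 3 -> ACC=-7 [depth=1]
Event 16 (EXEC): [IRQ1] PC=1: INC 2 -> ACC=-5 [depth=1]
Event 17 (EXEC): [IRQ1] PC=2: DEC 1 -> ACC=-6 [depth=1]
Event 18 (EXEC): [IRQ1] PC=3: IRET -> resume MAIN at PC=3 (depth now 0) [depth=0]
Event 19 (EXEC): [MAIN] PC=3: NOP [depth=0]
Event 20 (INT 1): INT 1 arrives: push (MAIN, PC=4), enter IRQ1 at PC=0 (depth now 1) [depth=1]
Event 21 (INT 1): INT 1 arrives: push (IRQ1, PC=0), enter IRQ1 at PC=0 (depth now 2) [depth=2]
Event 22 (EXEC): [IRQ1] PC=0: DEC 3 -> ACC=-9 [depth=2]
Event 23 (EXEC): [IRQ1] PC=1: INC 2 -> ACC=-7 [depth=2]
Event 24 (EXEC): [IRQ1] PC=2: DEC 1 -> ACC=-8 [depth=2]
Event 25 (EXEC): [IRQ1] PC=3: IRET -> resume IRQ1 at PC=0 (depth now 1) [depth=1]
Event 26 (EXEC): [IRQ1] PC=0: DEC 3 -> ACC=-11 [depth=1]
Event 27 (EXEC): [IRQ1] PC=1: INC 2 -> ACC=-9 [depth=1]
Event 28 (EXEC): [IRQ1] PC=2: DEC 1 -> ACC=-10 [depth=1]
Event 29 (EXEC): [IRQ1] PC=3: IRET -> resume MAIN at PC=4 (depth now 0) [depth=0]
Event 30 (EXEC): [MAIN] PC=4: DEC 3 -> ACC=-13 [depth=0]
Event 31 (EXEC): [MAIN] PC=5: INC 4 -> ACC=-9 [depth=0]
Event 32 (EXEC): [MAIN] PC=6: HALT [depth=0]
Max depth observed: 2

Answer: 2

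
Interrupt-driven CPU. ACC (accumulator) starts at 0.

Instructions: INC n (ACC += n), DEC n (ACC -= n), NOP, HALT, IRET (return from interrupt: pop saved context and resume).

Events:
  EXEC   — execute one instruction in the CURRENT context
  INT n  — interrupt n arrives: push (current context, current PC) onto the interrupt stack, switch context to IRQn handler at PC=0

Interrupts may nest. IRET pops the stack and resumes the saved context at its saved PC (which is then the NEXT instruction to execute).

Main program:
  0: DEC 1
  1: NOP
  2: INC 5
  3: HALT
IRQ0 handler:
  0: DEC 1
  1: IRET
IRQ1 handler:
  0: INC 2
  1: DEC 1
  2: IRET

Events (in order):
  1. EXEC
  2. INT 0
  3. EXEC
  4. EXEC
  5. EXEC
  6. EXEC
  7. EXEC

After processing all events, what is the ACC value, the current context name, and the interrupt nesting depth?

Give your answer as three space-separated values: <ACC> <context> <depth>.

Event 1 (EXEC): [MAIN] PC=0: DEC 1 -> ACC=-1
Event 2 (INT 0): INT 0 arrives: push (MAIN, PC=1), enter IRQ0 at PC=0 (depth now 1)
Event 3 (EXEC): [IRQ0] PC=0: DEC 1 -> ACC=-2
Event 4 (EXEC): [IRQ0] PC=1: IRET -> resume MAIN at PC=1 (depth now 0)
Event 5 (EXEC): [MAIN] PC=1: NOP
Event 6 (EXEC): [MAIN] PC=2: INC 5 -> ACC=3
Event 7 (EXEC): [MAIN] PC=3: HALT

Answer: 3 MAIN 0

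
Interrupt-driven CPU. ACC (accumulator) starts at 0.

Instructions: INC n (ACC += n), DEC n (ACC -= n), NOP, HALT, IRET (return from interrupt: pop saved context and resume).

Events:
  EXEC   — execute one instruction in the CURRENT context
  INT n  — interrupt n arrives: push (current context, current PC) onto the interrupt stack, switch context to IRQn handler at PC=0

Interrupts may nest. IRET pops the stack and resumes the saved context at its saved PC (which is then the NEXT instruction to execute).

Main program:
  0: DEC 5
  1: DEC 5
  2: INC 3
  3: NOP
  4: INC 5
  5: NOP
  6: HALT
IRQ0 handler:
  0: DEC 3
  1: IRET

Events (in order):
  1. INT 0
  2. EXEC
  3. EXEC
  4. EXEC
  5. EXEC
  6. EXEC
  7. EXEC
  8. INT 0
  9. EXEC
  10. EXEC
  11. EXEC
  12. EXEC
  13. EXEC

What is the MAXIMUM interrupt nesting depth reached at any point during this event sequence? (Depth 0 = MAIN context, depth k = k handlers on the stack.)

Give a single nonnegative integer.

Answer: 1

Derivation:
Event 1 (INT 0): INT 0 arrives: push (MAIN, PC=0), enter IRQ0 at PC=0 (depth now 1) [depth=1]
Event 2 (EXEC): [IRQ0] PC=0: DEC 3 -> ACC=-3 [depth=1]
Event 3 (EXEC): [IRQ0] PC=1: IRET -> resume MAIN at PC=0 (depth now 0) [depth=0]
Event 4 (EXEC): [MAIN] PC=0: DEC 5 -> ACC=-8 [depth=0]
Event 5 (EXEC): [MAIN] PC=1: DEC 5 -> ACC=-13 [depth=0]
Event 6 (EXEC): [MAIN] PC=2: INC 3 -> ACC=-10 [depth=0]
Event 7 (EXEC): [MAIN] PC=3: NOP [depth=0]
Event 8 (INT 0): INT 0 arrives: push (MAIN, PC=4), enter IRQ0 at PC=0 (depth now 1) [depth=1]
Event 9 (EXEC): [IRQ0] PC=0: DEC 3 -> ACC=-13 [depth=1]
Event 10 (EXEC): [IRQ0] PC=1: IRET -> resume MAIN at PC=4 (depth now 0) [depth=0]
Event 11 (EXEC): [MAIN] PC=4: INC 5 -> ACC=-8 [depth=0]
Event 12 (EXEC): [MAIN] PC=5: NOP [depth=0]
Event 13 (EXEC): [MAIN] PC=6: HALT [depth=0]
Max depth observed: 1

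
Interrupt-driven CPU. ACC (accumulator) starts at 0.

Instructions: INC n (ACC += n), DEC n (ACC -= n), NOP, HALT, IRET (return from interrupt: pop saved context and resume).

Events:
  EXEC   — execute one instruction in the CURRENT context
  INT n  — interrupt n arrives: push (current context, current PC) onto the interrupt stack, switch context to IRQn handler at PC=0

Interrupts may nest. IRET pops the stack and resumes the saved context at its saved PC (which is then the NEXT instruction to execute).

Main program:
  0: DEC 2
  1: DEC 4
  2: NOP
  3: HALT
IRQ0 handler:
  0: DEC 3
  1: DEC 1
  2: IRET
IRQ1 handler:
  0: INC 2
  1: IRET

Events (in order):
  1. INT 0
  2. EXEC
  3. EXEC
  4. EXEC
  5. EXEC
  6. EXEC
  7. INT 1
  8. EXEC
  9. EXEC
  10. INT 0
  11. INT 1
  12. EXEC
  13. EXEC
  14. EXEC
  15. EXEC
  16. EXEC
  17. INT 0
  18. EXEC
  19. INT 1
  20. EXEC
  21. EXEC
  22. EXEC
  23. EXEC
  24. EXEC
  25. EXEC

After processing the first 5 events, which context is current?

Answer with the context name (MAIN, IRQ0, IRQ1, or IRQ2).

Answer: MAIN

Derivation:
Event 1 (INT 0): INT 0 arrives: push (MAIN, PC=0), enter IRQ0 at PC=0 (depth now 1)
Event 2 (EXEC): [IRQ0] PC=0: DEC 3 -> ACC=-3
Event 3 (EXEC): [IRQ0] PC=1: DEC 1 -> ACC=-4
Event 4 (EXEC): [IRQ0] PC=2: IRET -> resume MAIN at PC=0 (depth now 0)
Event 5 (EXEC): [MAIN] PC=0: DEC 2 -> ACC=-6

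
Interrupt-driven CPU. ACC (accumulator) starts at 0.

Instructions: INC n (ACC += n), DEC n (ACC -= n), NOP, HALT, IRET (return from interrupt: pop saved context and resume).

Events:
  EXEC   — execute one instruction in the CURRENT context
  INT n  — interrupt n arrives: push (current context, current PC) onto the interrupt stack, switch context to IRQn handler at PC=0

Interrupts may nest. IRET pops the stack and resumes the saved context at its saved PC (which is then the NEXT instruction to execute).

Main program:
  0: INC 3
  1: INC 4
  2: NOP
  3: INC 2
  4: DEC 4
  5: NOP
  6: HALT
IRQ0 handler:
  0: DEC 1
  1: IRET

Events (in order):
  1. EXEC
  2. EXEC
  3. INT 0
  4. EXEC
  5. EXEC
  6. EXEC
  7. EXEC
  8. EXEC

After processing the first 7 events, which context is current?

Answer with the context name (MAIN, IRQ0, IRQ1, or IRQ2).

Answer: MAIN

Derivation:
Event 1 (EXEC): [MAIN] PC=0: INC 3 -> ACC=3
Event 2 (EXEC): [MAIN] PC=1: INC 4 -> ACC=7
Event 3 (INT 0): INT 0 arrives: push (MAIN, PC=2), enter IRQ0 at PC=0 (depth now 1)
Event 4 (EXEC): [IRQ0] PC=0: DEC 1 -> ACC=6
Event 5 (EXEC): [IRQ0] PC=1: IRET -> resume MAIN at PC=2 (depth now 0)
Event 6 (EXEC): [MAIN] PC=2: NOP
Event 7 (EXEC): [MAIN] PC=3: INC 2 -> ACC=8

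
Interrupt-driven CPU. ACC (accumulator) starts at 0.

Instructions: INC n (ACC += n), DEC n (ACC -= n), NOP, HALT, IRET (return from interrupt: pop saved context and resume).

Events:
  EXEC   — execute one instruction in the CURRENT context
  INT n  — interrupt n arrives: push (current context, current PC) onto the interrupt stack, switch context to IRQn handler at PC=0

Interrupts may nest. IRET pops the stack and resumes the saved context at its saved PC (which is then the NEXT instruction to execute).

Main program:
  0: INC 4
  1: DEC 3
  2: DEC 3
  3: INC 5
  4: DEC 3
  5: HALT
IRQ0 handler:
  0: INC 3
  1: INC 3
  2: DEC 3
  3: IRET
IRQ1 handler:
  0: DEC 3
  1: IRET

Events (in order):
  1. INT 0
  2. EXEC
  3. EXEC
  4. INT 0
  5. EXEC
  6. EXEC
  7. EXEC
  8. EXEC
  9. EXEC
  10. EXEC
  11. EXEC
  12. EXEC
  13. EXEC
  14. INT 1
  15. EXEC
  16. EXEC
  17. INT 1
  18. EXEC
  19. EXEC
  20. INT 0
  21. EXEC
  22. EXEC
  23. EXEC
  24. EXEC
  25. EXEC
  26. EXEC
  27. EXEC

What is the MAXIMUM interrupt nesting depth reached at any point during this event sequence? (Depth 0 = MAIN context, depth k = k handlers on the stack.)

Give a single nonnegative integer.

Answer: 2

Derivation:
Event 1 (INT 0): INT 0 arrives: push (MAIN, PC=0), enter IRQ0 at PC=0 (depth now 1) [depth=1]
Event 2 (EXEC): [IRQ0] PC=0: INC 3 -> ACC=3 [depth=1]
Event 3 (EXEC): [IRQ0] PC=1: INC 3 -> ACC=6 [depth=1]
Event 4 (INT 0): INT 0 arrives: push (IRQ0, PC=2), enter IRQ0 at PC=0 (depth now 2) [depth=2]
Event 5 (EXEC): [IRQ0] PC=0: INC 3 -> ACC=9 [depth=2]
Event 6 (EXEC): [IRQ0] PC=1: INC 3 -> ACC=12 [depth=2]
Event 7 (EXEC): [IRQ0] PC=2: DEC 3 -> ACC=9 [depth=2]
Event 8 (EXEC): [IRQ0] PC=3: IRET -> resume IRQ0 at PC=2 (depth now 1) [depth=1]
Event 9 (EXEC): [IRQ0] PC=2: DEC 3 -> ACC=6 [depth=1]
Event 10 (EXEC): [IRQ0] PC=3: IRET -> resume MAIN at PC=0 (depth now 0) [depth=0]
Event 11 (EXEC): [MAIN] PC=0: INC 4 -> ACC=10 [depth=0]
Event 12 (EXEC): [MAIN] PC=1: DEC 3 -> ACC=7 [depth=0]
Event 13 (EXEC): [MAIN] PC=2: DEC 3 -> ACC=4 [depth=0]
Event 14 (INT 1): INT 1 arrives: push (MAIN, PC=3), enter IRQ1 at PC=0 (depth now 1) [depth=1]
Event 15 (EXEC): [IRQ1] PC=0: DEC 3 -> ACC=1 [depth=1]
Event 16 (EXEC): [IRQ1] PC=1: IRET -> resume MAIN at PC=3 (depth now 0) [depth=0]
Event 17 (INT 1): INT 1 arrives: push (MAIN, PC=3), enter IRQ1 at PC=0 (depth now 1) [depth=1]
Event 18 (EXEC): [IRQ1] PC=0: DEC 3 -> ACC=-2 [depth=1]
Event 19 (EXEC): [IRQ1] PC=1: IRET -> resume MAIN at PC=3 (depth now 0) [depth=0]
Event 20 (INT 0): INT 0 arrives: push (MAIN, PC=3), enter IRQ0 at PC=0 (depth now 1) [depth=1]
Event 21 (EXEC): [IRQ0] PC=0: INC 3 -> ACC=1 [depth=1]
Event 22 (EXEC): [IRQ0] PC=1: INC 3 -> ACC=4 [depth=1]
Event 23 (EXEC): [IRQ0] PC=2: DEC 3 -> ACC=1 [depth=1]
Event 24 (EXEC): [IRQ0] PC=3: IRET -> resume MAIN at PC=3 (depth now 0) [depth=0]
Event 25 (EXEC): [MAIN] PC=3: INC 5 -> ACC=6 [depth=0]
Event 26 (EXEC): [MAIN] PC=4: DEC 3 -> ACC=3 [depth=0]
Event 27 (EXEC): [MAIN] PC=5: HALT [depth=0]
Max depth observed: 2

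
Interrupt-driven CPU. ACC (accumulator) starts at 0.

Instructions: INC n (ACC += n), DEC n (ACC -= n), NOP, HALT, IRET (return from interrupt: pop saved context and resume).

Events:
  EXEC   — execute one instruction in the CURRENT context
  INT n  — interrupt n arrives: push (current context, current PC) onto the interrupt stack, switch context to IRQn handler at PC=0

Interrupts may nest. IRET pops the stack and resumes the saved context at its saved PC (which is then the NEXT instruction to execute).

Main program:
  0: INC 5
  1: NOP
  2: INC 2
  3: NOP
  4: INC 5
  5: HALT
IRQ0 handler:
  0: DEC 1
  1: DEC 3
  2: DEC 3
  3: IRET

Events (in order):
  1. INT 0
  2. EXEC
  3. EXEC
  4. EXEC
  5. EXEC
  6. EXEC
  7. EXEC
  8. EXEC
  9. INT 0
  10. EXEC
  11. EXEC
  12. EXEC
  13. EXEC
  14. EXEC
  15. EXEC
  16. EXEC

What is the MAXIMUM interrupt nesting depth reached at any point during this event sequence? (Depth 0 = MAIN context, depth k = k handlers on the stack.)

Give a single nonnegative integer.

Event 1 (INT 0): INT 0 arrives: push (MAIN, PC=0), enter IRQ0 at PC=0 (depth now 1) [depth=1]
Event 2 (EXEC): [IRQ0] PC=0: DEC 1 -> ACC=-1 [depth=1]
Event 3 (EXEC): [IRQ0] PC=1: DEC 3 -> ACC=-4 [depth=1]
Event 4 (EXEC): [IRQ0] PC=2: DEC 3 -> ACC=-7 [depth=1]
Event 5 (EXEC): [IRQ0] PC=3: IRET -> resume MAIN at PC=0 (depth now 0) [depth=0]
Event 6 (EXEC): [MAIN] PC=0: INC 5 -> ACC=-2 [depth=0]
Event 7 (EXEC): [MAIN] PC=1: NOP [depth=0]
Event 8 (EXEC): [MAIN] PC=2: INC 2 -> ACC=0 [depth=0]
Event 9 (INT 0): INT 0 arrives: push (MAIN, PC=3), enter IRQ0 at PC=0 (depth now 1) [depth=1]
Event 10 (EXEC): [IRQ0] PC=0: DEC 1 -> ACC=-1 [depth=1]
Event 11 (EXEC): [IRQ0] PC=1: DEC 3 -> ACC=-4 [depth=1]
Event 12 (EXEC): [IRQ0] PC=2: DEC 3 -> ACC=-7 [depth=1]
Event 13 (EXEC): [IRQ0] PC=3: IRET -> resume MAIN at PC=3 (depth now 0) [depth=0]
Event 14 (EXEC): [MAIN] PC=3: NOP [depth=0]
Event 15 (EXEC): [MAIN] PC=4: INC 5 -> ACC=-2 [depth=0]
Event 16 (EXEC): [MAIN] PC=5: HALT [depth=0]
Max depth observed: 1

Answer: 1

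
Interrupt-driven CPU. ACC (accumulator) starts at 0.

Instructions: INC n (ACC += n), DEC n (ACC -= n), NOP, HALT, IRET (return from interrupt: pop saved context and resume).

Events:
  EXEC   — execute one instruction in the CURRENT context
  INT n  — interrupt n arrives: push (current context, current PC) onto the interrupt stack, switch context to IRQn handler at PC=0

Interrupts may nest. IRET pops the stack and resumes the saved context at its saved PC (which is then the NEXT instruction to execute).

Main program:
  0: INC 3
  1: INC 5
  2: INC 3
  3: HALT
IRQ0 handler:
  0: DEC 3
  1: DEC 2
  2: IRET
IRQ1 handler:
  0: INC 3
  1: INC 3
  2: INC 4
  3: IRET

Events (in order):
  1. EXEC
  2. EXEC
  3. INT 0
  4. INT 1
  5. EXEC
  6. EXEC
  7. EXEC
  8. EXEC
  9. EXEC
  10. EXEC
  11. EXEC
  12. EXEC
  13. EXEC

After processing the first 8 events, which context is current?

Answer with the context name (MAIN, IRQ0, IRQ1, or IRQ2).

Answer: IRQ0

Derivation:
Event 1 (EXEC): [MAIN] PC=0: INC 3 -> ACC=3
Event 2 (EXEC): [MAIN] PC=1: INC 5 -> ACC=8
Event 3 (INT 0): INT 0 arrives: push (MAIN, PC=2), enter IRQ0 at PC=0 (depth now 1)
Event 4 (INT 1): INT 1 arrives: push (IRQ0, PC=0), enter IRQ1 at PC=0 (depth now 2)
Event 5 (EXEC): [IRQ1] PC=0: INC 3 -> ACC=11
Event 6 (EXEC): [IRQ1] PC=1: INC 3 -> ACC=14
Event 7 (EXEC): [IRQ1] PC=2: INC 4 -> ACC=18
Event 8 (EXEC): [IRQ1] PC=3: IRET -> resume IRQ0 at PC=0 (depth now 1)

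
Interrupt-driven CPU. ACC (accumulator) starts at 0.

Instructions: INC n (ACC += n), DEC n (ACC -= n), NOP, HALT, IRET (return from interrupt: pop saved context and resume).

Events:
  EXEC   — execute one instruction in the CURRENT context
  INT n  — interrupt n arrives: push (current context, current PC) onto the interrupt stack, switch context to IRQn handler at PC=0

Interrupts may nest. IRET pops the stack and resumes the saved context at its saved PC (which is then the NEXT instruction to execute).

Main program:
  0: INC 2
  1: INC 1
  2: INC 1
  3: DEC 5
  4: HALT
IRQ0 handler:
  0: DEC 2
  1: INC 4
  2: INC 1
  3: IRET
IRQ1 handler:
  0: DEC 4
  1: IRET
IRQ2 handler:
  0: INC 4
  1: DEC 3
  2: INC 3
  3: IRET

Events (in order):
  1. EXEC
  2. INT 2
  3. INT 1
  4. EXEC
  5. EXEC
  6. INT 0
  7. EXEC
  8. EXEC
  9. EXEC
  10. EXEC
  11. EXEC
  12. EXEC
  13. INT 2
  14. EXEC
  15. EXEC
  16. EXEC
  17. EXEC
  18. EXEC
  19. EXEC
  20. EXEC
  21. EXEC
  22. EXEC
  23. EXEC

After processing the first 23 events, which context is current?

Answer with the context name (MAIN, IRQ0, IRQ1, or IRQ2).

Event 1 (EXEC): [MAIN] PC=0: INC 2 -> ACC=2
Event 2 (INT 2): INT 2 arrives: push (MAIN, PC=1), enter IRQ2 at PC=0 (depth now 1)
Event 3 (INT 1): INT 1 arrives: push (IRQ2, PC=0), enter IRQ1 at PC=0 (depth now 2)
Event 4 (EXEC): [IRQ1] PC=0: DEC 4 -> ACC=-2
Event 5 (EXEC): [IRQ1] PC=1: IRET -> resume IRQ2 at PC=0 (depth now 1)
Event 6 (INT 0): INT 0 arrives: push (IRQ2, PC=0), enter IRQ0 at PC=0 (depth now 2)
Event 7 (EXEC): [IRQ0] PC=0: DEC 2 -> ACC=-4
Event 8 (EXEC): [IRQ0] PC=1: INC 4 -> ACC=0
Event 9 (EXEC): [IRQ0] PC=2: INC 1 -> ACC=1
Event 10 (EXEC): [IRQ0] PC=3: IRET -> resume IRQ2 at PC=0 (depth now 1)
Event 11 (EXEC): [IRQ2] PC=0: INC 4 -> ACC=5
Event 12 (EXEC): [IRQ2] PC=1: DEC 3 -> ACC=2
Event 13 (INT 2): INT 2 arrives: push (IRQ2, PC=2), enter IRQ2 at PC=0 (depth now 2)
Event 14 (EXEC): [IRQ2] PC=0: INC 4 -> ACC=6
Event 15 (EXEC): [IRQ2] PC=1: DEC 3 -> ACC=3
Event 16 (EXEC): [IRQ2] PC=2: INC 3 -> ACC=6
Event 17 (EXEC): [IRQ2] PC=3: IRET -> resume IRQ2 at PC=2 (depth now 1)
Event 18 (EXEC): [IRQ2] PC=2: INC 3 -> ACC=9
Event 19 (EXEC): [IRQ2] PC=3: IRET -> resume MAIN at PC=1 (depth now 0)
Event 20 (EXEC): [MAIN] PC=1: INC 1 -> ACC=10
Event 21 (EXEC): [MAIN] PC=2: INC 1 -> ACC=11
Event 22 (EXEC): [MAIN] PC=3: DEC 5 -> ACC=6
Event 23 (EXEC): [MAIN] PC=4: HALT

Answer: MAIN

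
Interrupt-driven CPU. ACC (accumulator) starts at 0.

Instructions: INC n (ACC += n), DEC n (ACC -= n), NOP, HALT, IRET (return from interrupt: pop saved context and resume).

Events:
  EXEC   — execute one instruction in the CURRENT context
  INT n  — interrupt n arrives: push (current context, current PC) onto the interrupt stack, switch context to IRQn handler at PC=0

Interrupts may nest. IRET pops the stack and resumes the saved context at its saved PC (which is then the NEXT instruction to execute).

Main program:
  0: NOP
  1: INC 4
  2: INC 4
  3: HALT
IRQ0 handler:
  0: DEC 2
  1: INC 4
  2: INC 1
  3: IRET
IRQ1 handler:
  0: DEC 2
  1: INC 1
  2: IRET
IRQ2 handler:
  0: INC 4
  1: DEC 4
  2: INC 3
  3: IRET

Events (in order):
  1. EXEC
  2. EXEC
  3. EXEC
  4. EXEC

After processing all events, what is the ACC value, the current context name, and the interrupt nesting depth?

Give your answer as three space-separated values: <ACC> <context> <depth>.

Answer: 8 MAIN 0

Derivation:
Event 1 (EXEC): [MAIN] PC=0: NOP
Event 2 (EXEC): [MAIN] PC=1: INC 4 -> ACC=4
Event 3 (EXEC): [MAIN] PC=2: INC 4 -> ACC=8
Event 4 (EXEC): [MAIN] PC=3: HALT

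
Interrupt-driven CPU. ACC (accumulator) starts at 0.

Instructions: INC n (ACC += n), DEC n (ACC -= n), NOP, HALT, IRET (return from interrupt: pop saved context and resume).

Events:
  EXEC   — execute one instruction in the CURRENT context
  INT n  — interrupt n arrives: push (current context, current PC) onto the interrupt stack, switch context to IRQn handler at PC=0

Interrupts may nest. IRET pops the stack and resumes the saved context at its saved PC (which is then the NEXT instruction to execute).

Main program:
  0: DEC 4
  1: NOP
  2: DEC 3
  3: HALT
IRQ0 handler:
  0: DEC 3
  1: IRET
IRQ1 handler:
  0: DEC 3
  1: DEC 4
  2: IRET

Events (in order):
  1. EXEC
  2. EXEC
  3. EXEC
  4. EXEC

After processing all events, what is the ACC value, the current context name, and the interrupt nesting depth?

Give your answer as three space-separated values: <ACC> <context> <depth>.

Answer: -7 MAIN 0

Derivation:
Event 1 (EXEC): [MAIN] PC=0: DEC 4 -> ACC=-4
Event 2 (EXEC): [MAIN] PC=1: NOP
Event 3 (EXEC): [MAIN] PC=2: DEC 3 -> ACC=-7
Event 4 (EXEC): [MAIN] PC=3: HALT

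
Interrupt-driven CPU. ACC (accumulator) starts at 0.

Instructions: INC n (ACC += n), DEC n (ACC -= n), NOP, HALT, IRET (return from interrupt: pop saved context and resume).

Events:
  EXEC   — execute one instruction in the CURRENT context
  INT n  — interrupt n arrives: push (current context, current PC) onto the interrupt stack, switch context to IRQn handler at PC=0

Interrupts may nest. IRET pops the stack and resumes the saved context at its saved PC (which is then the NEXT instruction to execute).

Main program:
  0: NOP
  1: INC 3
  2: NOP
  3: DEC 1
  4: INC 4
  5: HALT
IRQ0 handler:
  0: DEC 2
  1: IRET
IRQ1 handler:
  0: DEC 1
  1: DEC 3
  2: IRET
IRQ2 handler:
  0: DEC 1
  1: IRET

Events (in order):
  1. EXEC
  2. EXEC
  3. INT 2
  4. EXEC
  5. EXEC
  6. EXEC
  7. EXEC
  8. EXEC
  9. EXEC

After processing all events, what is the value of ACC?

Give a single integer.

Answer: 5

Derivation:
Event 1 (EXEC): [MAIN] PC=0: NOP
Event 2 (EXEC): [MAIN] PC=1: INC 3 -> ACC=3
Event 3 (INT 2): INT 2 arrives: push (MAIN, PC=2), enter IRQ2 at PC=0 (depth now 1)
Event 4 (EXEC): [IRQ2] PC=0: DEC 1 -> ACC=2
Event 5 (EXEC): [IRQ2] PC=1: IRET -> resume MAIN at PC=2 (depth now 0)
Event 6 (EXEC): [MAIN] PC=2: NOP
Event 7 (EXEC): [MAIN] PC=3: DEC 1 -> ACC=1
Event 8 (EXEC): [MAIN] PC=4: INC 4 -> ACC=5
Event 9 (EXEC): [MAIN] PC=5: HALT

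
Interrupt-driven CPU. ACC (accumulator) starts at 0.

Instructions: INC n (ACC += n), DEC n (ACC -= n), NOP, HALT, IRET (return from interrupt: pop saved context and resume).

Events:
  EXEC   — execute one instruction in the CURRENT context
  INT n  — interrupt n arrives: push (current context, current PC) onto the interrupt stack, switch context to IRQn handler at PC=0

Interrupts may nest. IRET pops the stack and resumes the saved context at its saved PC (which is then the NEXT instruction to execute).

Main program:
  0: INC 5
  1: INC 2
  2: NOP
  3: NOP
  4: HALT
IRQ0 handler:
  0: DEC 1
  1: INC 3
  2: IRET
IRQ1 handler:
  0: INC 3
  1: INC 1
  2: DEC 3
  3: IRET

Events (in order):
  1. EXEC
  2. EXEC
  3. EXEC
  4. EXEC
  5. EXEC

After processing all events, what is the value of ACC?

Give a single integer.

Answer: 7

Derivation:
Event 1 (EXEC): [MAIN] PC=0: INC 5 -> ACC=5
Event 2 (EXEC): [MAIN] PC=1: INC 2 -> ACC=7
Event 3 (EXEC): [MAIN] PC=2: NOP
Event 4 (EXEC): [MAIN] PC=3: NOP
Event 5 (EXEC): [MAIN] PC=4: HALT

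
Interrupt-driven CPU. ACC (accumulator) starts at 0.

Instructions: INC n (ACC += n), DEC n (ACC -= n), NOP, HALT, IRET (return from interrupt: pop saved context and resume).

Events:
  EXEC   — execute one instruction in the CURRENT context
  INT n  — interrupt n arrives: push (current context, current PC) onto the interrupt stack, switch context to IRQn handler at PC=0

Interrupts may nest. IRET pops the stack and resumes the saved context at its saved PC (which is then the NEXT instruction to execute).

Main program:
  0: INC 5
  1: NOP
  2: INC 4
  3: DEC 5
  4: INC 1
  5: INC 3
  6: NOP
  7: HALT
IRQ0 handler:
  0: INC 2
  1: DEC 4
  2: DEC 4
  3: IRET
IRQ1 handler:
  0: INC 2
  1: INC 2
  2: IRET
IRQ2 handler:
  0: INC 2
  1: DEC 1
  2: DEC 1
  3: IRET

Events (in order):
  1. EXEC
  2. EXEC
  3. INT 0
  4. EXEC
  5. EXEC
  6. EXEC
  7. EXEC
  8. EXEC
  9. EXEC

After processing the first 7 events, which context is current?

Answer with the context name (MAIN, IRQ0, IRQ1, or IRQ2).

Event 1 (EXEC): [MAIN] PC=0: INC 5 -> ACC=5
Event 2 (EXEC): [MAIN] PC=1: NOP
Event 3 (INT 0): INT 0 arrives: push (MAIN, PC=2), enter IRQ0 at PC=0 (depth now 1)
Event 4 (EXEC): [IRQ0] PC=0: INC 2 -> ACC=7
Event 5 (EXEC): [IRQ0] PC=1: DEC 4 -> ACC=3
Event 6 (EXEC): [IRQ0] PC=2: DEC 4 -> ACC=-1
Event 7 (EXEC): [IRQ0] PC=3: IRET -> resume MAIN at PC=2 (depth now 0)

Answer: MAIN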